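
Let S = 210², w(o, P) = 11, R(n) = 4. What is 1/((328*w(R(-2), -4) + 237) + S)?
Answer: 1/47945 ≈ 2.0857e-5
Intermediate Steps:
S = 44100
1/((328*w(R(-2), -4) + 237) + S) = 1/((328*11 + 237) + 44100) = 1/((3608 + 237) + 44100) = 1/(3845 + 44100) = 1/47945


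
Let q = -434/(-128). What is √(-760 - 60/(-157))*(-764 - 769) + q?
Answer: 217/64 - 3066*I*√4680955/157 ≈ 3.3906 - 42251.0*I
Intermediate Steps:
q = 217/64 (q = -434*(-1/128) = 217/64 ≈ 3.3906)
√(-760 - 60/(-157))*(-764 - 769) + q = √(-760 - 60/(-157))*(-764 - 769) + 217/64 = √(-760 - 60*(-1/157))*(-1533) + 217/64 = √(-760 + 60/157)*(-1533) + 217/64 = √(-119260/157)*(-1533) + 217/64 = (2*I*√4680955/157)*(-1533) + 217/64 = -3066*I*√4680955/157 + 217/64 = 217/64 - 3066*I*√4680955/157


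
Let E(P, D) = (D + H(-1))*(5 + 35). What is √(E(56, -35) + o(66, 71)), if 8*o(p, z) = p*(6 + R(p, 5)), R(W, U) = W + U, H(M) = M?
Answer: I*√3219/2 ≈ 28.368*I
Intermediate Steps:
R(W, U) = U + W
o(p, z) = p*(11 + p)/8 (o(p, z) = (p*(6 + (5 + p)))/8 = (p*(11 + p))/8 = p*(11 + p)/8)
E(P, D) = -40 + 40*D (E(P, D) = (D - 1)*(5 + 35) = (-1 + D)*40 = -40 + 40*D)
√(E(56, -35) + o(66, 71)) = √((-40 + 40*(-35)) + (⅛)*66*(11 + 66)) = √((-40 - 1400) + (⅛)*66*77) = √(-1440 + 2541/4) = √(-3219/4) = I*√3219/2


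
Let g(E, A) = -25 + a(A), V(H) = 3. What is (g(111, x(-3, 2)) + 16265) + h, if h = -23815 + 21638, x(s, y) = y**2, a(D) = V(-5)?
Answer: 14066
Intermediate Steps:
a(D) = 3
g(E, A) = -22 (g(E, A) = -25 + 3 = -22)
h = -2177
(g(111, x(-3, 2)) + 16265) + h = (-22 + 16265) - 2177 = 16243 - 2177 = 14066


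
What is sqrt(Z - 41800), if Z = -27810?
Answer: I*sqrt(69610) ≈ 263.84*I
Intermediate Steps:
sqrt(Z - 41800) = sqrt(-27810 - 41800) = sqrt(-69610) = I*sqrt(69610)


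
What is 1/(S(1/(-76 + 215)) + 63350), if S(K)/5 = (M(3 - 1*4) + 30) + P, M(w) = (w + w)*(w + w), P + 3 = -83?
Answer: 1/63090 ≈ 1.5850e-5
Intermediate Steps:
P = -86 (P = -3 - 83 = -86)
M(w) = 4*w**2 (M(w) = (2*w)*(2*w) = 4*w**2)
S(K) = -260 (S(K) = 5*((4*(3 - 1*4)**2 + 30) - 86) = 5*((4*(3 - 4)**2 + 30) - 86) = 5*((4*(-1)**2 + 30) - 86) = 5*((4*1 + 30) - 86) = 5*((4 + 30) - 86) = 5*(34 - 86) = 5*(-52) = -260)
1/(S(1/(-76 + 215)) + 63350) = 1/(-260 + 63350) = 1/63090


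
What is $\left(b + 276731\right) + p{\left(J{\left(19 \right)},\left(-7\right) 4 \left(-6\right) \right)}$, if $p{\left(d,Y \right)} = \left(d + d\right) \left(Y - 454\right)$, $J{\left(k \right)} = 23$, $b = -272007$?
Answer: $-8432$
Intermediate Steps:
$p{\left(d,Y \right)} = 2 d \left(-454 + Y\right)$
$\left(b + 276731\right) + p{\left(J{\left(19 \right)},\left(-7\right) 4 \left(-6\right) \right)} = \left(-272007 + 276731\right) + 2 \cdot 23 \left(-454 + \left(-7\right) 4 \left(-6\right)\right) = 4724 + 2 \cdot 23 \left(-454 - -168\right) = 4724 + 2 \cdot 23 \left(-454 + 168\right) = 4724 + 2 \cdot 23 \left(-286\right) = 4724 - 13156 = -8432$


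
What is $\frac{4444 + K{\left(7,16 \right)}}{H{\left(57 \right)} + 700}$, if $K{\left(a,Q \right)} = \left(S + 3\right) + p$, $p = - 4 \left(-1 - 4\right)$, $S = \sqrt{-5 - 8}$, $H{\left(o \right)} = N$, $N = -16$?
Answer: $\frac{1489}{228} + \frac{i \sqrt{13}}{684} \approx 6.5307 + 0.0052713 i$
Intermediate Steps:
$H{\left(o \right)} = -16$
$S = i \sqrt{13}$ ($S = \sqrt{-13} = i \sqrt{13} \approx 3.6056 i$)
$p = 20$ ($p = - 4 \left(-1 - 4\right) = \left(-4\right) \left(-5\right) = 20$)
$K{\left(a,Q \right)} = 23 + i \sqrt{13}$ ($K{\left(a,Q \right)} = \left(i \sqrt{13} + 3\right) + 20 = \left(3 + i \sqrt{13}\right) + 20 = 23 + i \sqrt{13}$)
$\frac{4444 + K{\left(7,16 \right)}}{H{\left(57 \right)} + 700} = \frac{4444 + \left(23 + i \sqrt{13}\right)}{-16 + 700} = \frac{4467 + i \sqrt{13}}{684} = \left(4467 + i \sqrt{13}\right) \frac{1}{684} = \frac{1489}{228} + \frac{i \sqrt{13}}{684}$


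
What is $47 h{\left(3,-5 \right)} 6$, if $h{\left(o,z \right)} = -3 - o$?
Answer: $-1692$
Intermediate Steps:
$47 h{\left(3,-5 \right)} 6 = 47 \left(-3 - 3\right) 6 = 47 \left(-6\right) 6 = \left(-282\right) 6 = -1692$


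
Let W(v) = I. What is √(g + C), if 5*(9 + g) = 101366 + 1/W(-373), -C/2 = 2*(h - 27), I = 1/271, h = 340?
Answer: 2*√119165/5 ≈ 138.08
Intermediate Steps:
I = 1/271 ≈ 0.0036900
W(v) = 1/271
C = -1252 (C = -4*(340 - 27) = -4*313 = -2*626 = -1252)
g = 101592/5 (g = -9 + (101366 + 1/(1/271))/5 = -9 + (101366 + 271)/5 = -9 + (⅕)*101637 = -9 + 101637/5 = 101592/5 ≈ 20318.)
√(g + C) = √(101592/5 - 1252) = √(95332/5) = 2*√119165/5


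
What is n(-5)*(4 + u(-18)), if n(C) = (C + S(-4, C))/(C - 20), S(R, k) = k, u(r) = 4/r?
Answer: 68/45 ≈ 1.5111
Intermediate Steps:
n(C) = 2*C/(-20 + C) (n(C) = (C + C)/(C - 20) = (2*C)/(-20 + C) = 2*C/(-20 + C))
n(-5)*(4 + u(-18)) = (2*(-5)/(-20 - 5))*(4 + 4/(-18)) = (2*(-5)/(-25))*(4 + 4*(-1/18)) = (2*(-5)*(-1/25))*(4 - 2/9) = (2/5)*(34/9) = 68/45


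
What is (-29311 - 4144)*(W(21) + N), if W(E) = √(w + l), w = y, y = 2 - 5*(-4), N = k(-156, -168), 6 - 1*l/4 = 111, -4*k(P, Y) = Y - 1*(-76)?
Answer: -769465 - 33455*I*√398 ≈ -7.6947e+5 - 6.6743e+5*I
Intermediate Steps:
k(P, Y) = -19 - Y/4 (k(P, Y) = -(Y - 1*(-76))/4 = -(Y + 76)/4 = -(76 + Y)/4 = -19 - Y/4)
l = -420 (l = 24 - 4*111 = 24 - 444 = -420)
N = 23 (N = -19 - ¼*(-168) = -19 + 42 = 23)
y = 22 (y = 2 + 20 = 22)
w = 22
W(E) = I*√398 (W(E) = √(22 - 420) = √(-398) = I*√398)
(-29311 - 4144)*(W(21) + N) = (-29311 - 4144)*(I*√398 + 23) = -33455*(23 + I*√398) = -769465 - 33455*I*√398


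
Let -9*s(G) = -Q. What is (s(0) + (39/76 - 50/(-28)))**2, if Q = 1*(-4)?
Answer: 78836641/22924944 ≈ 3.4389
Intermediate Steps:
Q = -4
s(G) = -4/9 (s(G) = -(-1)*(-4)/9 = -1/9*4 = -4/9)
(s(0) + (39/76 - 50/(-28)))**2 = (-4/9 + (39/76 - 50/(-28)))**2 = (-4/9 + (39*(1/76) - 50*(-1/28)))**2 = (-4/9 + (39/76 + 25/14))**2 = (-4/9 + 1223/532)**2 = (8879/4788)**2 = 78836641/22924944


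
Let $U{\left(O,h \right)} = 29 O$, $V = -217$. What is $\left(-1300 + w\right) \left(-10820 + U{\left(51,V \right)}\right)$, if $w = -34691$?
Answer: $336191931$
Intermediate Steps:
$\left(-1300 + w\right) \left(-10820 + U{\left(51,V \right)}\right) = \left(-1300 - 34691\right) \left(-10820 + 29 \cdot 51\right) = - 35991 \left(-10820 + 1479\right) = \left(-35991\right) \left(-9341\right) = 336191931$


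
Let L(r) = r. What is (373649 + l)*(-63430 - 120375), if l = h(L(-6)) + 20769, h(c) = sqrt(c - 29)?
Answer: -72496000490 - 183805*I*sqrt(35) ≈ -7.2496e+10 - 1.0874e+6*I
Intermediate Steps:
h(c) = sqrt(-29 + c)
l = 20769 + I*sqrt(35) (l = sqrt(-29 - 6) + 20769 = sqrt(-35) + 20769 = I*sqrt(35) + 20769 = 20769 + I*sqrt(35) ≈ 20769.0 + 5.9161*I)
(373649 + l)*(-63430 - 120375) = (373649 + (20769 + I*sqrt(35)))*(-63430 - 120375) = (394418 + I*sqrt(35))*(-183805) = -72496000490 - 183805*I*sqrt(35)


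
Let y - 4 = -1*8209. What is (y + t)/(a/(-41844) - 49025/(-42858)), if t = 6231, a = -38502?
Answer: -10535932143/11016431 ≈ -956.38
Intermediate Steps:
y = -8205 (y = 4 - 1*8209 = 4 - 8209 = -8205)
(y + t)/(a/(-41844) - 49025/(-42858)) = (-8205 + 6231)/(-38502/(-41844) - 49025/(-42858)) = -1974/(-38502*(-1/41844) - 49025*(-1/42858)) = -1974/(6417/6974 + 49025/42858) = -1974/154230034/74722923 = -1974*74722923/154230034 = -10535932143/11016431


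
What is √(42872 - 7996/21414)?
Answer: √4914796799742/10707 ≈ 207.05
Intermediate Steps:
√(42872 - 7996/21414) = √(42872 - 7996*1/21414) = √(42872 - 3998/10707) = √(459026506/10707) = √4914796799742/10707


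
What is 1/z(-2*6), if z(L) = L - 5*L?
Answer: 1/48 ≈ 0.020833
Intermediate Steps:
z(L) = -4*L
1/z(-2*6) = 1/(-(-8)*6) = 1/(-4*(-12)) = 1/48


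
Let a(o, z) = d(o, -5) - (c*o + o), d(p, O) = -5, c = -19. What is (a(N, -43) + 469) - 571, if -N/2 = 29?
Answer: -1151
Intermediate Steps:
N = -58 (N = -2*29 = -58)
a(o, z) = -5 + 18*o (a(o, z) = -5 - (-19*o + o) = -5 - (-18)*o = -5 + 18*o)
(a(N, -43) + 469) - 571 = ((-5 + 18*(-58)) + 469) - 571 = ((-5 - 1044) + 469) - 571 = (-1049 + 469) - 571 = -580 - 571 = -1151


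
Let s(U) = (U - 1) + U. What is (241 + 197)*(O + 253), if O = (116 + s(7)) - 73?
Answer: 135342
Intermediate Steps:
s(U) = -1 + 2*U (s(U) = (-1 + U) + U = -1 + 2*U)
O = 56 (O = (116 + (-1 + 2*7)) - 73 = (116 + (-1 + 14)) - 73 = (116 + 13) - 73 = 129 - 73 = 56)
(241 + 197)*(O + 253) = (241 + 197)*(56 + 253) = 438*309 = 135342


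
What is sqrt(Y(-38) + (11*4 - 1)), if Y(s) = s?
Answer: sqrt(5) ≈ 2.2361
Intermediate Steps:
sqrt(Y(-38) + (11*4 - 1)) = sqrt(-38 + (11*4 - 1)) = sqrt(-38 + (44 - 1)) = sqrt(-38 + 43) = sqrt(5)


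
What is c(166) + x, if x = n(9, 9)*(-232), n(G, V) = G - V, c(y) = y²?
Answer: 27556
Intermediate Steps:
x = 0 (x = (9 - 1*9)*(-232) = (9 - 9)*(-232) = 0*(-232) = 0)
c(166) + x = 166² + 0 = 27556 + 0 = 27556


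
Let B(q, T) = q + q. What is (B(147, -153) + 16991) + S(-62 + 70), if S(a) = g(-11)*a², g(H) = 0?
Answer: 17285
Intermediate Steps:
B(q, T) = 2*q
S(a) = 0 (S(a) = 0*a² = 0)
(B(147, -153) + 16991) + S(-62 + 70) = (2*147 + 16991) + 0 = (294 + 16991) + 0 = 17285 + 0 = 17285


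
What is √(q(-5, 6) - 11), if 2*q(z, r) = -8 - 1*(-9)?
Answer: I*√42/2 ≈ 3.2404*I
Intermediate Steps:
q(z, r) = ½ (q(z, r) = (-8 - 1*(-9))/2 = (-8 + 9)/2 = (½)*1 = ½)
√(q(-5, 6) - 11) = √(½ - 11) = √(-21/2) = I*√42/2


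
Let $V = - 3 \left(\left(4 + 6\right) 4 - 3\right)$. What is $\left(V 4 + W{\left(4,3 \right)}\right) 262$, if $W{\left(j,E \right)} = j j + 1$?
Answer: $-111874$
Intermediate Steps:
$W{\left(j,E \right)} = 1 + j^{2}$ ($W{\left(j,E \right)} = j^{2} + 1 = 1 + j^{2}$)
$V = -111$ ($V = - 3 \left(10 \cdot 4 - 3\right) = - 3 \left(40 - 3\right) = \left(-3\right) 37 = -111$)
$\left(V 4 + W{\left(4,3 \right)}\right) 262 = \left(\left(-111\right) 4 + \left(1 + 4^{2}\right)\right) 262 = \left(-444 + \left(1 + 16\right)\right) 262 = \left(-444 + 17\right) 262 = \left(-427\right) 262 = -111874$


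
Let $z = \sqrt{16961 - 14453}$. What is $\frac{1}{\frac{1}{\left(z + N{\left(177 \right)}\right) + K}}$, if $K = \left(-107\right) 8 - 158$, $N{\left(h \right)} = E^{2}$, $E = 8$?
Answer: $-950 + 2 \sqrt{627} \approx -899.92$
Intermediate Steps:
$z = 2 \sqrt{627}$ ($z = \sqrt{2508} = 2 \sqrt{627} \approx 50.08$)
$N{\left(h \right)} = 64$ ($N{\left(h \right)} = 8^{2} = 64$)
$K = -1014$ ($K = -856 - 158 = -1014$)
$\frac{1}{\frac{1}{\left(z + N{\left(177 \right)}\right) + K}} = \frac{1}{\frac{1}{\left(2 \sqrt{627} + 64\right) - 1014}} = \frac{1}{\frac{1}{\left(64 + 2 \sqrt{627}\right) - 1014}} = \frac{1}{\frac{1}{-950 + 2 \sqrt{627}}} = -950 + 2 \sqrt{627}$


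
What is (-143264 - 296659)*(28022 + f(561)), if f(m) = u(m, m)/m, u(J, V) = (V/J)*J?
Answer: -12327962229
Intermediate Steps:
u(J, V) = V
f(m) = 1 (f(m) = m/m = 1)
(-143264 - 296659)*(28022 + f(561)) = (-143264 - 296659)*(28022 + 1) = -439923*28023 = -12327962229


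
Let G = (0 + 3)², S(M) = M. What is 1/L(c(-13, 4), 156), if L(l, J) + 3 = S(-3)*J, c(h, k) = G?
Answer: -1/471 ≈ -0.0021231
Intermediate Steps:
G = 9 (G = 3² = 9)
c(h, k) = 9
L(l, J) = -3 - 3*J
1/L(c(-13, 4), 156) = 1/(-3 - 3*156) = 1/(-3 - 468) = 1/(-471) = -1/471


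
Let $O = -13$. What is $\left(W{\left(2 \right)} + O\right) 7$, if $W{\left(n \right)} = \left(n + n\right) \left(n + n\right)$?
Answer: $21$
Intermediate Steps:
$W{\left(n \right)} = 4 n^{2}$ ($W{\left(n \right)} = 2 n 2 n = 4 n^{2}$)
$\left(W{\left(2 \right)} + O\right) 7 = \left(4 \cdot 2^{2} - 13\right) 7 = \left(4 \cdot 4 - 13\right) 7 = \left(16 - 13\right) 7 = 3 \cdot 7 = 21$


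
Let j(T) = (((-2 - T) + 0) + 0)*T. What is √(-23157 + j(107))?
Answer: 2*I*√8705 ≈ 186.6*I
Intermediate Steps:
j(T) = T*(-2 - T) (j(T) = ((-2 - T) + 0)*T = (-2 - T)*T = T*(-2 - T))
√(-23157 + j(107)) = √(-23157 - 1*107*(2 + 107)) = √(-23157 - 1*107*109) = √(-23157 - 11663) = √(-34820) = 2*I*√8705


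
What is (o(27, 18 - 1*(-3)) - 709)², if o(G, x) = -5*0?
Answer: 502681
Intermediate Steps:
o(G, x) = 0
(o(27, 18 - 1*(-3)) - 709)² = (0 - 709)² = (-709)² = 502681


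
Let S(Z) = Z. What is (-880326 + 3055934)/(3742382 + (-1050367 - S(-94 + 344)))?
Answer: 2175608/2691765 ≈ 0.80825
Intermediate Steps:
(-880326 + 3055934)/(3742382 + (-1050367 - S(-94 + 344))) = (-880326 + 3055934)/(3742382 + (-1050367 - (-94 + 344))) = 2175608/(3742382 + (-1050367 - 1*250)) = 2175608/(3742382 + (-1050367 - 250)) = 2175608/(3742382 - 1050617) = 2175608/2691765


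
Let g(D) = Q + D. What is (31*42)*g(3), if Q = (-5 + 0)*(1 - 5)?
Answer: 29946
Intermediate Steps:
Q = 20 (Q = -5*(-4) = 20)
g(D) = 20 + D
(31*42)*g(3) = (31*42)*(20 + 3) = 1302*23 = 29946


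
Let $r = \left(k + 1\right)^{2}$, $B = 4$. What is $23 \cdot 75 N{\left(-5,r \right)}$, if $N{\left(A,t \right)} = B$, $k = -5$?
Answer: $6900$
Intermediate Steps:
$r = 16$ ($r = \left(-5 + 1\right)^{2} = \left(-4\right)^{2} = 16$)
$N{\left(A,t \right)} = 4$
$23 \cdot 75 N{\left(-5,r \right)} = 23 \cdot 75 \cdot 4 = 1725 \cdot 4 = 6900$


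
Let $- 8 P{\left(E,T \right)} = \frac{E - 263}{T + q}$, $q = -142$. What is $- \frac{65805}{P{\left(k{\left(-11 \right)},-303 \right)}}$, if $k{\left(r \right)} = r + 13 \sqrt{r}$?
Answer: $\frac{4279255280}{5129} + \frac{203030360 i \sqrt{11}}{5129} \approx 8.3433 \cdot 10^{5} + 1.3129 \cdot 10^{5} i$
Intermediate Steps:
$P{\left(E,T \right)} = - \frac{-263 + E}{8 \left(-142 + T\right)}$ ($P{\left(E,T \right)} = - \frac{\left(E - 263\right) \frac{1}{T - 142}}{8} = - \frac{\left(-263 + E\right) \frac{1}{-142 + T}}{8} = - \frac{\frac{1}{-142 + T} \left(-263 + E\right)}{8} = - \frac{-263 + E}{8 \left(-142 + T\right)}$)
$- \frac{65805}{P{\left(k{\left(-11 \right)},-303 \right)}} = - \frac{65805}{\frac{1}{8} \frac{1}{-142 - 303} \left(263 - \left(-11 + 13 \sqrt{-11}\right)\right)} = - \frac{65805}{\frac{1}{8} \frac{1}{-445} \left(263 - \left(-11 + 13 i \sqrt{11}\right)\right)} = - \frac{65805}{\frac{1}{8} \left(- \frac{1}{445}\right) \left(263 - \left(-11 + 13 i \sqrt{11}\right)\right)} = - \frac{65805}{\frac{1}{8} \left(- \frac{1}{445}\right) \left(263 + \left(11 - 13 i \sqrt{11}\right)\right)} = - \frac{65805}{\frac{1}{8} \left(- \frac{1}{445}\right) \left(274 - 13 i \sqrt{11}\right)} = - \frac{65805}{- \frac{137}{1780} + \frac{13 i \sqrt{11}}{3560}}$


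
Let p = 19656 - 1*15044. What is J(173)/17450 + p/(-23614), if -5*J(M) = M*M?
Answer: -554570203/1030160750 ≈ -0.53833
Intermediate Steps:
J(M) = -M**2/5 (J(M) = -M*M/5 = -M**2/5)
p = 4612 (p = 19656 - 15044 = 4612)
J(173)/17450 + p/(-23614) = -1/5*173**2/17450 + 4612/(-23614) = -1/5*29929*(1/17450) + 4612*(-1/23614) = -29929/5*1/17450 - 2306/11807 = -29929/87250 - 2306/11807 = -554570203/1030160750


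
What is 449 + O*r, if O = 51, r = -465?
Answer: -23266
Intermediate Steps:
449 + O*r = 449 + 51*(-465) = 449 - 23715 = -23266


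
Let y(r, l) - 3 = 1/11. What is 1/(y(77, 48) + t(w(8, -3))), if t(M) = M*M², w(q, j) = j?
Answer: -11/263 ≈ -0.041825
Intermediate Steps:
t(M) = M³
y(r, l) = 34/11 (y(r, l) = 3 + 1/11 = 34/11)
1/(y(77, 48) + t(w(8, -3))) = 1/(34/11 + (-3)³) = 1/(34/11 - 27) = 1/(-263/11) = -11/263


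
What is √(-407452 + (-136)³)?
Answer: 2*I*√730727 ≈ 1709.7*I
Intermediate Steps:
√(-407452 + (-136)³) = √(-407452 - 2515456) = √(-2922908) = 2*I*√730727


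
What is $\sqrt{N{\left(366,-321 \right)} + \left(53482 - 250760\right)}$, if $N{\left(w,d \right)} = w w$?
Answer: $i \sqrt{63322} \approx 251.64 i$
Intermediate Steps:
$N{\left(w,d \right)} = w^{2}$
$\sqrt{N{\left(366,-321 \right)} + \left(53482 - 250760\right)} = \sqrt{366^{2} + \left(53482 - 250760\right)} = \sqrt{133956 - 197278} = \sqrt{-63322} = i \sqrt{63322}$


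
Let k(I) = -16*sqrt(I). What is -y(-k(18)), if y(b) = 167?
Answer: -167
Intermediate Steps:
-y(-k(18)) = -1*167 = -167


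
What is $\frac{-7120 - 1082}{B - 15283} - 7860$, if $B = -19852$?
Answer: $- \frac{276152898}{35135} \approx -7859.8$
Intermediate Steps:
$\frac{-7120 - 1082}{B - 15283} - 7860 = \frac{-7120 - 1082}{-19852 - 15283} - 7860 = - \frac{8202}{-35135} - 7860 = \left(-8202\right) \left(- \frac{1}{35135}\right) - 7860 = \frac{8202}{35135} - 7860 = - \frac{276152898}{35135}$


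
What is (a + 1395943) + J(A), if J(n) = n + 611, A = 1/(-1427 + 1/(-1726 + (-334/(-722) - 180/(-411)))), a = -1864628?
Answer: -56987626802826375/121749182218 ≈ -4.6807e+5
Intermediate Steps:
A = -85318243/121749182218 (A = 1/(-1427 + 1/(-1726 + (-334*(-1/722) - 180*(-1/411)))) = 1/(-1427 + 1/(-1726 + (167/361 + 60/137))) = 1/(-1427 + 1/(-1726 + 44539/49457)) = 1/(-1427 + 1/(-85318243/49457)) = 1/(-1427 - 49457/85318243) = 1/(-121749182218/85318243) = -85318243/121749182218 ≈ -0.00070077)
J(n) = 611 + n
(a + 1395943) + J(A) = (-1864628 + 1395943) + (611 - 85318243/121749182218) = -468685 + 74388665016955/121749182218 = -56987626802826375/121749182218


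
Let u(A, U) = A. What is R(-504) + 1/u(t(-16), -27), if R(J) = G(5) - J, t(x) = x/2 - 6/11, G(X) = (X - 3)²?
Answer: 47741/94 ≈ 507.88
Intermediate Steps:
G(X) = (-3 + X)²
t(x) = -6/11 + x/2 (t(x) = x*(½) - 6*1/11 = x/2 - 6/11 = -6/11 + x/2)
R(J) = 4 - J (R(J) = (-3 + 5)² - J = 2² - J = 4 - J)
R(-504) + 1/u(t(-16), -27) = (4 - 1*(-504)) + 1/(-6/11 + (½)*(-16)) = (4 + 504) + 1/(-6/11 - 8) = 508 + 1/(-94/11) = 508 - 11/94 = 47741/94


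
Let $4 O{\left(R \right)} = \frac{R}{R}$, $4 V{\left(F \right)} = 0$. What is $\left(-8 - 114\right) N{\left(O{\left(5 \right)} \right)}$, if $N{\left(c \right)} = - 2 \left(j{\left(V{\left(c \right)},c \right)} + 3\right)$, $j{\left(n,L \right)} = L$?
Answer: $793$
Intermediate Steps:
$V{\left(F \right)} = 0$ ($V{\left(F \right)} = \frac{1}{4} \cdot 0 = 0$)
$O{\left(R \right)} = \frac{1}{4}$ ($O{\left(R \right)} = \frac{R \frac{1}{R}}{4} = \frac{1}{4} \cdot 1 = \frac{1}{4}$)
$N{\left(c \right)} = -6 - 2 c$ ($N{\left(c \right)} = - 2 \left(c + 3\right) = - 2 \left(3 + c\right) = -6 - 2 c$)
$\left(-8 - 114\right) N{\left(O{\left(5 \right)} \right)} = \left(-8 - 114\right) \left(-6 - \frac{1}{2}\right) = - 122 \left(-6 - \frac{1}{2}\right) = \left(-122\right) \left(- \frac{13}{2}\right) = 793$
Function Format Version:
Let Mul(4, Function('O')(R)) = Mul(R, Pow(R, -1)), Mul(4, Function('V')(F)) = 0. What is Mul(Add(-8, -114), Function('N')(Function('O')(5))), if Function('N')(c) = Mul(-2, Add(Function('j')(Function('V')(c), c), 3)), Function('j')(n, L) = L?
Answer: 793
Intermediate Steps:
Function('V')(F) = 0 (Function('V')(F) = Mul(Rational(1, 4), 0) = 0)
Function('O')(R) = Rational(1, 4) (Function('O')(R) = Mul(Rational(1, 4), Mul(R, Pow(R, -1))) = Mul(Rational(1, 4), 1) = Rational(1, 4))
Function('N')(c) = Add(-6, Mul(-2, c)) (Function('N')(c) = Mul(-2, Add(c, 3)) = Mul(-2, Add(3, c)) = Add(-6, Mul(-2, c)))
Mul(Add(-8, -114), Function('N')(Function('O')(5))) = Mul(Add(-8, -114), Add(-6, Mul(-2, Rational(1, 4)))) = Mul(-122, Add(-6, Rational(-1, 2))) = Mul(-122, Rational(-13, 2)) = 793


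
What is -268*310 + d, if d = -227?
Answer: -83307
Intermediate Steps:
-268*310 + d = -268*310 - 227 = -83080 - 227 = -83307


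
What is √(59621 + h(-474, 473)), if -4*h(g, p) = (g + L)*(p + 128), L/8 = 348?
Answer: I*√1149826/2 ≈ 536.15*I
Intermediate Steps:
L = 2784 (L = 8*348 = 2784)
h(g, p) = -(128 + p)*(2784 + g)/4 (h(g, p) = -(g + 2784)*(p + 128)/4 = -(2784 + g)*(128 + p)/4 = -(128 + p)*(2784 + g)/4)
√(59621 + h(-474, 473)) = √(59621 + (-89088 - 696*473 - 32*(-474) - ¼*(-474)*473)) = √(59621 + (-89088 - 329208 + 15168 + 112101/2)) = √(59621 - 694155/2) = √(-574913/2) = I*√1149826/2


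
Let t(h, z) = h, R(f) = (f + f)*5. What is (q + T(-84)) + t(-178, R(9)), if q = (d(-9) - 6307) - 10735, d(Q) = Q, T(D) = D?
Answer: -17313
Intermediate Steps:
R(f) = 10*f (R(f) = (2*f)*5 = 10*f)
q = -17051 (q = (-9 - 6307) - 10735 = -6316 - 10735 = -17051)
(q + T(-84)) + t(-178, R(9)) = (-17051 - 84) - 178 = -17135 - 178 = -17313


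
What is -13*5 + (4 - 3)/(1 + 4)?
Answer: -324/5 ≈ -64.800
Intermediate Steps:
-13*5 + (4 - 3)/(1 + 4) = -65 + 1/5 = -65 + 1*(⅕) = -65 + ⅕ = -324/5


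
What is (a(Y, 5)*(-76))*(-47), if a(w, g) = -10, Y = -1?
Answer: -35720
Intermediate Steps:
(a(Y, 5)*(-76))*(-47) = -10*(-76)*(-47) = 760*(-47) = -35720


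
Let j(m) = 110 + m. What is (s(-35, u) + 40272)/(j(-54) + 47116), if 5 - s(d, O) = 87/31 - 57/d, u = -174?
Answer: 43695733/51181620 ≈ 0.85374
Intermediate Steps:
s(d, O) = 68/31 + 57/d (s(d, O) = 5 - (87/31 - 57/d) = 5 + (-87/31 + 57/d) = 68/31 + 57/d)
(s(-35, u) + 40272)/(j(-54) + 47116) = ((68/31 + 57/(-35)) + 40272)/((110 - 54) + 47116) = ((68/31 + 57*(-1/35)) + 40272)/(56 + 47116) = ((68/31 - 57/35) + 40272)/47172 = (613/1085 + 40272)*(1/47172) = (43695733/1085)*(1/47172) = 43695733/51181620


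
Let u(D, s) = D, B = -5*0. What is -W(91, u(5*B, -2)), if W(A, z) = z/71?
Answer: 0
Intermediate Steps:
B = 0
W(A, z) = z/71 (W(A, z) = z*(1/71) = z/71)
-W(91, u(5*B, -2)) = -5*0/71 = -0/71 = -1*0 = 0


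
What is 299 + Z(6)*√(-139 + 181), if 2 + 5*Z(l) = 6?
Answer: 299 + 4*√42/5 ≈ 304.18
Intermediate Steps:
Z(l) = ⅘ (Z(l) = -⅖ + (⅕)*6 = -⅖ + 6/5 = ⅘)
299 + Z(6)*√(-139 + 181) = 299 + 4*√(-139 + 181)/5 = 299 + 4*√42/5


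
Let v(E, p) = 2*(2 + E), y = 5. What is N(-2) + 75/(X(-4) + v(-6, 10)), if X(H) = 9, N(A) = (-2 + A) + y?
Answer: 76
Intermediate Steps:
v(E, p) = 4 + 2*E
N(A) = 3 + A (N(A) = (-2 + A) + 5 = 3 + A)
N(-2) + 75/(X(-4) + v(-6, 10)) = (3 - 2) + 75/(9 + (4 + 2*(-6))) = 1 + 75/(9 + (4 - 12)) = 1 + 75/(9 - 8) = 1 + 75/1 = 1 + 75*1 = 1 + 75 = 76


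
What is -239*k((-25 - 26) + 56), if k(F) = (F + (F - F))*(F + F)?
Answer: -11950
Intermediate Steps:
k(F) = 2*F**2 (k(F) = (F + 0)*(2*F) = F*(2*F) = 2*F**2)
-239*k((-25 - 26) + 56) = -478*((-25 - 26) + 56)**2 = -478*(-51 + 56)**2 = -478*5**2 = -478*25 = -239*50 = -11950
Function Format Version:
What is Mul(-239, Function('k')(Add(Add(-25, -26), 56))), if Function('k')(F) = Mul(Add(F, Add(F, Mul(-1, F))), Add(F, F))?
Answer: -11950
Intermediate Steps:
Function('k')(F) = Mul(2, Pow(F, 2)) (Function('k')(F) = Mul(Add(F, 0), Mul(2, F)) = Mul(F, Mul(2, F)) = Mul(2, Pow(F, 2)))
Mul(-239, Function('k')(Add(Add(-25, -26), 56))) = Mul(-239, Mul(2, Pow(Add(Add(-25, -26), 56), 2))) = Mul(-239, Mul(2, Pow(Add(-51, 56), 2))) = Mul(-239, Mul(2, Pow(5, 2))) = Mul(-239, Mul(2, 25)) = Mul(-239, 50) = -11950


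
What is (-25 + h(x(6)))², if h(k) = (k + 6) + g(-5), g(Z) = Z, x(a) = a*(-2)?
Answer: 1296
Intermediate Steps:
x(a) = -2*a
h(k) = 1 + k (h(k) = (k + 6) - 5 = (6 + k) - 5 = 1 + k)
(-25 + h(x(6)))² = (-25 + (1 - 2*6))² = (-25 + (1 - 12))² = (-25 - 11)² = (-36)² = 1296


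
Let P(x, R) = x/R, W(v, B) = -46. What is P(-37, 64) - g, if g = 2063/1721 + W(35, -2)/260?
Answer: -11454429/7159360 ≈ -1.5999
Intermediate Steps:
g = 228607/223730 (g = 2063/1721 - 46/260 = 2063*(1/1721) - 46*1/260 = 2063/1721 - 23/130 = 228607/223730 ≈ 1.0218)
P(-37, 64) - g = -37/64 - 1*228607/223730 = -37*1/64 - 228607/223730 = -37/64 - 228607/223730 = -11454429/7159360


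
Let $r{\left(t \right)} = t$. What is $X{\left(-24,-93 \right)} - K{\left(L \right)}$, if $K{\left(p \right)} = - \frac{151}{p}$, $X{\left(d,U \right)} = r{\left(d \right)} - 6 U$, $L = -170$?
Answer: $\frac{90629}{170} \approx 533.11$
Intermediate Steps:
$X{\left(d,U \right)} = d - 6 U$
$X{\left(-24,-93 \right)} - K{\left(L \right)} = \left(-24 - -558\right) - - \frac{151}{-170} = \left(-24 + 558\right) - \left(-151\right) \left(- \frac{1}{170}\right) = 534 - \frac{151}{170} = \frac{90629}{170}$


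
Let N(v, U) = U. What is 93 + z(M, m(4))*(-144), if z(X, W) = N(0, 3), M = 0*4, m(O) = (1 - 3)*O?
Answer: -339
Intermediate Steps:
m(O) = -2*O
M = 0
z(X, W) = 3
93 + z(M, m(4))*(-144) = 93 + 3*(-144) = 93 - 432 = -339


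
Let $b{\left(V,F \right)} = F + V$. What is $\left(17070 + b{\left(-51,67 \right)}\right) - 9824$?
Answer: $7262$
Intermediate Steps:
$\left(17070 + b{\left(-51,67 \right)}\right) - 9824 = \left(17070 + \left(67 - 51\right)\right) - 9824 = \left(17070 + 16\right) - 9824 = 17086 - 9824 = 7262$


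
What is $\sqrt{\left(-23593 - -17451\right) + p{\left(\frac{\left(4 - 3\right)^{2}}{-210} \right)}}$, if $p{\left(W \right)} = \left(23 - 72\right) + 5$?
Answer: $i \sqrt{6186} \approx 78.651 i$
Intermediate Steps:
$p{\left(W \right)} = -44$ ($p{\left(W \right)} = -49 + 5 = -44$)
$\sqrt{\left(-23593 - -17451\right) + p{\left(\frac{\left(4 - 3\right)^{2}}{-210} \right)}} = \sqrt{\left(-23593 - -17451\right) - 44} = \sqrt{\left(-23593 + 17451\right) - 44} = \sqrt{-6142 - 44} = \sqrt{-6186} = i \sqrt{6186}$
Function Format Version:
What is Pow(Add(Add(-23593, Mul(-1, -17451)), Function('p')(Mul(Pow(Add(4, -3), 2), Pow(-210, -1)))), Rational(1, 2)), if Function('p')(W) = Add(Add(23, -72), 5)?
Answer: Mul(I, Pow(6186, Rational(1, 2))) ≈ Mul(78.651, I)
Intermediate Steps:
Function('p')(W) = -44 (Function('p')(W) = Add(-49, 5) = -44)
Pow(Add(Add(-23593, Mul(-1, -17451)), Function('p')(Mul(Pow(Add(4, -3), 2), Pow(-210, -1)))), Rational(1, 2)) = Pow(Add(Add(-23593, Mul(-1, -17451)), -44), Rational(1, 2)) = Pow(Add(Add(-23593, 17451), -44), Rational(1, 2)) = Pow(Add(-6142, -44), Rational(1, 2)) = Pow(-6186, Rational(1, 2)) = Mul(I, Pow(6186, Rational(1, 2)))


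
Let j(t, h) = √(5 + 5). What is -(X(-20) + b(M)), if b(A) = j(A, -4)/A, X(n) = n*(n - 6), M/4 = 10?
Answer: -520 - √10/40 ≈ -520.08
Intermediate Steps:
M = 40 (M = 4*10 = 40)
j(t, h) = √10
X(n) = n*(-6 + n)
b(A) = √10/A
-(X(-20) + b(M)) = -(-20*(-6 - 20) + √10/40) = -(-20*(-26) + √10*(1/40)) = -(520 + √10/40) = -520 - √10/40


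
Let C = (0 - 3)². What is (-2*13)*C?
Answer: -234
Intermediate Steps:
C = 9 (C = (-3)² = 9)
(-2*13)*C = -2*13*9 = -26*9 = -234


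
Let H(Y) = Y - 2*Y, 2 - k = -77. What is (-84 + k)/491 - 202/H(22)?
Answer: 49536/5401 ≈ 9.1716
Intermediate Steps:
k = 79 (k = 2 - 1*(-77) = 2 + 77 = 79)
H(Y) = -Y
(-84 + k)/491 - 202/H(22) = (-84 + 79)/491 - 202/((-1*22)) = -5*1/491 - 202/(-22) = -5/491 - 202*(-1/22) = -5/491 + 101/11 = 49536/5401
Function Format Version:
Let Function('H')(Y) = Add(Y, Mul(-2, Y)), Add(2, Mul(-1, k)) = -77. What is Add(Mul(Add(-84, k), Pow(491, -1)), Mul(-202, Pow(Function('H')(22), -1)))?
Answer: Rational(49536, 5401) ≈ 9.1716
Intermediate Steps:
k = 79 (k = Add(2, Mul(-1, -77)) = Add(2, 77) = 79)
Function('H')(Y) = Mul(-1, Y)
Add(Mul(Add(-84, k), Pow(491, -1)), Mul(-202, Pow(Function('H')(22), -1))) = Add(Mul(Add(-84, 79), Pow(491, -1)), Mul(-202, Pow(Mul(-1, 22), -1))) = Add(Mul(-5, Rational(1, 491)), Mul(-202, Pow(-22, -1))) = Add(Rational(-5, 491), Mul(-202, Rational(-1, 22))) = Add(Rational(-5, 491), Rational(101, 11)) = Rational(49536, 5401)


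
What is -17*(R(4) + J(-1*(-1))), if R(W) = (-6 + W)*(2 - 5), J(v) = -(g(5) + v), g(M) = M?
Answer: 0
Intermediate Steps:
J(v) = -5 - v (J(v) = -(5 + v) = -5 - v)
R(W) = 18 - 3*W (R(W) = (-6 + W)*(-3) = 18 - 3*W)
-17*(R(4) + J(-1*(-1))) = -17*((18 - 3*4) + (-5 - (-1)*(-1))) = -17*((18 - 12) + (-5 - 1*1)) = -17*(6 + (-5 - 1)) = -17*(6 - 6) = -17*0 = 0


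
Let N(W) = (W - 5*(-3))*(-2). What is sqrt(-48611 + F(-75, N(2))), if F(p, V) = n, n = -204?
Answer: I*sqrt(48815) ≈ 220.94*I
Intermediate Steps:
N(W) = -30 - 2*W (N(W) = (W + 15)*(-2) = (15 + W)*(-2) = -30 - 2*W)
F(p, V) = -204
sqrt(-48611 + F(-75, N(2))) = sqrt(-48611 - 204) = sqrt(-48815) = I*sqrt(48815)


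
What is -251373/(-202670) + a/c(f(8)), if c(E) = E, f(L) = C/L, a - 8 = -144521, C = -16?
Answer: 7322238114/101335 ≈ 72258.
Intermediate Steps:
a = -144513 (a = 8 - 144521 = -144513)
f(L) = -16/L
-251373/(-202670) + a/c(f(8)) = -251373/(-202670) - 144513/((-16/8)) = -251373*(-1/202670) - 144513/((-16*⅛)) = 251373/202670 - 144513/(-2) = 251373/202670 - 144513*(-½) = 251373/202670 + 144513/2 = 7322238114/101335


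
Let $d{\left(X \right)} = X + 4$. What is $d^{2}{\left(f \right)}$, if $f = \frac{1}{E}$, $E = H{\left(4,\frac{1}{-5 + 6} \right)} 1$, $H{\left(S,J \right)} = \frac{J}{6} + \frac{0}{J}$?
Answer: $100$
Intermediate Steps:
$H{\left(S,J \right)} = \frac{J}{6}$ ($H{\left(S,J \right)} = J \frac{1}{6} + 0 = \frac{J}{6} + 0 = \frac{J}{6}$)
$E = \frac{1}{6}$ ($E = \frac{1}{6 \left(-5 + 6\right)} 1 = \frac{1}{6 \cdot 1} \cdot 1 = \frac{1}{6} \cdot 1 \cdot 1 = \frac{1}{6} \cdot 1 = \frac{1}{6} \approx 0.16667$)
$f = 6$ ($f = \frac{1}{\frac{1}{6}} = 6$)
$d{\left(X \right)} = 4 + X$
$d^{2}{\left(f \right)} = \left(4 + 6\right)^{2} = 10^{2} = 100$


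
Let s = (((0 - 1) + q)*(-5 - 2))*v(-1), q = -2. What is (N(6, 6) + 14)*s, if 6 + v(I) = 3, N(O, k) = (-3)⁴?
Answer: -5985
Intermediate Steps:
N(O, k) = 81
v(I) = -3 (v(I) = -6 + 3 = -3)
s = -63 (s = (((0 - 1) - 2)*(-5 - 2))*(-3) = ((-1 - 2)*(-7))*(-3) = -3*(-7)*(-3) = 21*(-3) = -63)
(N(6, 6) + 14)*s = (81 + 14)*(-63) = 95*(-63) = -5985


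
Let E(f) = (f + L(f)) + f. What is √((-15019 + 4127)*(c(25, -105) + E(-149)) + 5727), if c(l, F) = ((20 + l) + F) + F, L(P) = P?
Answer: √6671631 ≈ 2582.9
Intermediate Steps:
E(f) = 3*f (E(f) = (f + f) + f = 2*f + f = 3*f)
c(l, F) = 20 + l + 2*F (c(l, F) = (20 + F + l) + F = 20 + l + 2*F)
√((-15019 + 4127)*(c(25, -105) + E(-149)) + 5727) = √((-15019 + 4127)*((20 + 25 + 2*(-105)) + 3*(-149)) + 5727) = √(-10892*((20 + 25 - 210) - 447) + 5727) = √(-10892*(-165 - 447) + 5727) = √(-10892*(-612) + 5727) = √(6665904 + 5727) = √6671631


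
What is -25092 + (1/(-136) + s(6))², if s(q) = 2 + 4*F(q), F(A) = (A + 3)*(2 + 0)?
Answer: -362837663/18496 ≈ -19617.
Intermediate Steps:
F(A) = 6 + 2*A (F(A) = (3 + A)*2 = 6 + 2*A)
s(q) = 26 + 8*q (s(q) = 2 + 4*(6 + 2*q) = 2 + (24 + 8*q) = 26 + 8*q)
-25092 + (1/(-136) + s(6))² = -25092 + (1/(-136) + (26 + 8*6))² = -25092 + (-1/136 + (26 + 48))² = -25092 + (-1/136 + 74)² = -25092 + (10063/136)² = -25092 + 101263969/18496 = -362837663/18496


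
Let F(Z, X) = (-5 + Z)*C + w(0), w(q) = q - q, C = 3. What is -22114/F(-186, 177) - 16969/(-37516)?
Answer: 839352061/21496668 ≈ 39.046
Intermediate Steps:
w(q) = 0
F(Z, X) = -15 + 3*Z (F(Z, X) = (-5 + Z)*3 + 0 = (-15 + 3*Z) + 0 = -15 + 3*Z)
-22114/F(-186, 177) - 16969/(-37516) = -22114/(-15 + 3*(-186)) - 16969/(-37516) = -22114/(-15 - 558) - 16969*(-1/37516) = -22114/(-573) + 16969/37516 = -22114*(-1/573) + 16969/37516 = 22114/573 + 16969/37516 = 839352061/21496668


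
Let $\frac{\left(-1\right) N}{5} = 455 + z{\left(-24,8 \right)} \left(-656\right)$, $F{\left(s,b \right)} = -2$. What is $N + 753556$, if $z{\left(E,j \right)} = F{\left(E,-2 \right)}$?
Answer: $744721$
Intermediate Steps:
$z{\left(E,j \right)} = -2$
$N = -8835$ ($N = - 5 \left(455 - -1312\right) = - 5 \left(455 + 1312\right) = \left(-5\right) 1767 = -8835$)
$N + 753556 = -8835 + 753556 = 744721$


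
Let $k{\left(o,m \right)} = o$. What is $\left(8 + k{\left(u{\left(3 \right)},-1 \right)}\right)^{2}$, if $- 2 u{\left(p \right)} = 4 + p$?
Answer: $\frac{81}{4} \approx 20.25$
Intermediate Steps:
$u{\left(p \right)} = -2 - \frac{p}{2}$ ($u{\left(p \right)} = - \frac{4 + p}{2} = -2 - \frac{p}{2}$)
$\left(8 + k{\left(u{\left(3 \right)},-1 \right)}\right)^{2} = \left(8 - \frac{7}{2}\right)^{2} = \left(\frac{9}{2}\right)^{2} = \frac{81}{4}$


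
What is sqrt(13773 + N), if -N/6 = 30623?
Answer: 3*I*sqrt(18885) ≈ 412.27*I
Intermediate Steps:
N = -183738 (N = -6*30623 = -183738)
sqrt(13773 + N) = sqrt(13773 - 183738) = sqrt(-169965) = 3*I*sqrt(18885)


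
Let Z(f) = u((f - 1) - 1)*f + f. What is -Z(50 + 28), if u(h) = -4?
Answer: 234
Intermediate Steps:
Z(f) = -3*f (Z(f) = -4*f + f = -3*f)
-Z(50 + 28) = -(-3)*(50 + 28) = -(-3)*78 = -1*(-234) = 234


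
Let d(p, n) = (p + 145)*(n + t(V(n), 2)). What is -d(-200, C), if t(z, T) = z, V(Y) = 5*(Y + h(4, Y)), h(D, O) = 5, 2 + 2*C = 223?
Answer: 37840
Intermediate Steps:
C = 221/2 (C = -1 + (½)*223 = -1 + 223/2 = 221/2 ≈ 110.50)
V(Y) = 25 + 5*Y (V(Y) = 5*(Y + 5) = 5*(5 + Y) = 25 + 5*Y)
d(p, n) = (25 + 6*n)*(145 + p) (d(p, n) = (p + 145)*(n + (25 + 5*n)) = (145 + p)*(25 + 6*n) = (25 + 6*n)*(145 + p))
-d(-200, C) = -(3625 + 25*(-200) + 870*(221/2) + 6*(221/2)*(-200)) = -(3625 - 5000 + 96135 - 132600) = -1*(-37840) = 37840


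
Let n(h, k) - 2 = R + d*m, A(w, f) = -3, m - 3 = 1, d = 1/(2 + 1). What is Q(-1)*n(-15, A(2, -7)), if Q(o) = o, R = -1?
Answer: -7/3 ≈ -2.3333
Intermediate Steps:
d = 1/3 ≈ 0.33333
m = 4 (m = 3 + 1 = 4)
n(h, k) = 7/3 (n(h, k) = 2 + (-1 + (1/3)*4) = 2 + (-1 + 4/3) = 2 + 1/3 = 7/3)
Q(-1)*n(-15, A(2, -7)) = -1*7/3 = -7/3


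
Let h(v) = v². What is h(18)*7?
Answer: 2268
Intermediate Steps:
h(18)*7 = 18²*7 = 324*7 = 2268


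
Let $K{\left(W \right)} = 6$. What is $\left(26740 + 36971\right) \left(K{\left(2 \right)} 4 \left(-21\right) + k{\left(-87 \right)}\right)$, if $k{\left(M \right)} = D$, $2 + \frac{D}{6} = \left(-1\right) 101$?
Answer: $-71483742$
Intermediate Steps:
$D = -618$ ($D = -12 + 6 \left(\left(-1\right) 101\right) = -12 + 6 \left(-101\right) = -12 - 606 = -618$)
$k{\left(M \right)} = -618$
$\left(26740 + 36971\right) \left(K{\left(2 \right)} 4 \left(-21\right) + k{\left(-87 \right)}\right) = \left(26740 + 36971\right) \left(6 \cdot 4 \left(-21\right) - 618\right) = 63711 \left(24 \left(-21\right) - 618\right) = 63711 \left(-504 - 618\right) = 63711 \left(-1122\right) = -71483742$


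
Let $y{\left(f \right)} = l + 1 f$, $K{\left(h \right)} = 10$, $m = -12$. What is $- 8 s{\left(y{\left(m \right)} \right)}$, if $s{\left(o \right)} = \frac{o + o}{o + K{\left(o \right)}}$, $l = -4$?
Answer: $- \frac{128}{3} \approx -42.667$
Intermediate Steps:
$y{\left(f \right)} = -4 + f$ ($y{\left(f \right)} = -4 + 1 f = -4 + f$)
$s{\left(o \right)} = \frac{2 o}{10 + o}$ ($s{\left(o \right)} = \frac{o + o}{o + 10} = \frac{2 o}{10 + o}$)
$- 8 s{\left(y{\left(m \right)} \right)} = - 8 \frac{2 \left(-4 - 12\right)}{10 - 16} = - 8 \cdot 2 \left(-16\right) \frac{1}{10 - 16} = - 8 \cdot 2 \left(-16\right) \frac{1}{-6} = - 8 \cdot 2 \left(-16\right) \left(- \frac{1}{6}\right) = \left(-8\right) \frac{16}{3} = - \frac{128}{3}$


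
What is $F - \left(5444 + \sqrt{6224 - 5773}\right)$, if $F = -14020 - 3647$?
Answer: $-23111 - \sqrt{451} \approx -23132.0$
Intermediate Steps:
$F = -17667$ ($F = -14020 - 3647 = -17667$)
$F - \left(5444 + \sqrt{6224 - 5773}\right) = -17667 - \left(5444 + \sqrt{6224 - 5773}\right) = -17667 - \left(5444 + \sqrt{451}\right) = -23111 - \sqrt{451}$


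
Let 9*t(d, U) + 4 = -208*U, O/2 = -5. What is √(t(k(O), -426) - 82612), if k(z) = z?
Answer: 2*I*√163726/3 ≈ 269.75*I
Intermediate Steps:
O = -10 (O = 2*(-5) = -10)
t(d, U) = -4/9 - 208*U/9 (t(d, U) = -4/9 + (-208*U)/9 = -4/9 - 208*U/9)
√(t(k(O), -426) - 82612) = √((-4/9 - 208/9*(-426)) - 82612) = √((-4/9 + 29536/3) - 82612) = √(88604/9 - 82612) = √(-654904/9) = 2*I*√163726/3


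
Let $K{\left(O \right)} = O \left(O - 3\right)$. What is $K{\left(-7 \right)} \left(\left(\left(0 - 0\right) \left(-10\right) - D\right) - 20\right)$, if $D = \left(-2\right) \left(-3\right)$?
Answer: $-1820$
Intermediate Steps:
$D = 6$
$K{\left(O \right)} = O \left(-3 + O\right)$
$K{\left(-7 \right)} \left(\left(\left(0 - 0\right) \left(-10\right) - D\right) - 20\right) = - 7 \left(-3 - 7\right) \left(\left(\left(0 - 0\right) \left(-10\right) - 6\right) - 20\right) = \left(-7\right) \left(-10\right) \left(\left(\left(0 + 0\right) \left(-10\right) - 6\right) - 20\right) = 70 \left(\left(0 \left(-10\right) - 6\right) - 20\right) = 70 \left(\left(0 - 6\right) - 20\right) = 70 \left(-6 - 20\right) = 70 \left(-26\right) = -1820$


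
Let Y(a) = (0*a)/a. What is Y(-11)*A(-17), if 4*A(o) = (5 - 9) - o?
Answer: 0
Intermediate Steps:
A(o) = -1 - o/4 (A(o) = ((5 - 9) - o)/4 = (-4 - o)/4 = -1 - o/4)
Y(a) = 0 (Y(a) = 0/a = 0)
Y(-11)*A(-17) = 0*(-1 - ¼*(-17)) = 0*(-1 + 17/4) = 0*(13/4) = 0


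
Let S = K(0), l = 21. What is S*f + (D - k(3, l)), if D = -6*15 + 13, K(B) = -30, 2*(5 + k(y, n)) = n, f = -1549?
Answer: 92775/2 ≈ 46388.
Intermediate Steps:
k(y, n) = -5 + n/2
S = -30
D = -77 (D = -90 + 13 = -77)
S*f + (D - k(3, l)) = -30*(-1549) + (-77 - (-5 + (½)*21)) = 46470 + (-77 - (-5 + 21/2)) = 46470 + (-77 - 1*11/2) = 46470 + (-77 - 11/2) = 46470 - 165/2 = 92775/2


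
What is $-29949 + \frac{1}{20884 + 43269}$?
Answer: $- \frac{1921318196}{64153} \approx -29949.0$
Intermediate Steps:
$-29949 + \frac{1}{20884 + 43269} = -29949 + \frac{1}{64153} = - \frac{1921318196}{64153}$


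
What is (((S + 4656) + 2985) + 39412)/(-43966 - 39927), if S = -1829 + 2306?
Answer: -47530/83893 ≈ -0.56656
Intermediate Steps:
S = 477
(((S + 4656) + 2985) + 39412)/(-43966 - 39927) = (((477 + 4656) + 2985) + 39412)/(-43966 - 39927) = ((5133 + 2985) + 39412)/(-83893) = (8118 + 39412)*(-1/83893) = 47530*(-1/83893) = -47530/83893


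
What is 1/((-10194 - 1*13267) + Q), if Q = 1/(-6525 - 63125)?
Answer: -69650/1634058651 ≈ -4.2624e-5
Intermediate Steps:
Q = -1/69650 (Q = 1/(-69650) = -1/69650 ≈ -1.4358e-5)
1/((-10194 - 1*13267) + Q) = 1/((-10194 - 1*13267) - 1/69650) = 1/((-10194 - 13267) - 1/69650) = 1/(-23461 - 1/69650) = 1/(-1634058651/69650) = -69650/1634058651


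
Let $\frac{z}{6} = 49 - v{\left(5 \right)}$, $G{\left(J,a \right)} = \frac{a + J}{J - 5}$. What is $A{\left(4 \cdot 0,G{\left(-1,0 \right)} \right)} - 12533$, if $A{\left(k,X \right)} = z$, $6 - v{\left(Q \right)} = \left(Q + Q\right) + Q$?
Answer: $-12185$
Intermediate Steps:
$G{\left(J,a \right)} = \frac{J + a}{-5 + J}$
$v{\left(Q \right)} = 6 - 3 Q$ ($v{\left(Q \right)} = 6 - \left(\left(Q + Q\right) + Q\right) = 6 - \left(2 Q + Q\right) = 6 - 3 Q$)
$z = 348$ ($z = 6 \left(49 - \left(6 - 15\right)\right) = 6 \left(49 - -9\right) = 6 \left(49 + 9\right) = 6 \cdot 58 = 348$)
$A{\left(k,X \right)} = 348$
$A{\left(4 \cdot 0,G{\left(-1,0 \right)} \right)} - 12533 = 348 - 12533 = -12185$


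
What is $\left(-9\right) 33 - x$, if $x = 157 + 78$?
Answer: $-532$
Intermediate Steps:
$x = 235$
$\left(-9\right) 33 - x = \left(-9\right) 33 - 235 = -297 - 235 = -532$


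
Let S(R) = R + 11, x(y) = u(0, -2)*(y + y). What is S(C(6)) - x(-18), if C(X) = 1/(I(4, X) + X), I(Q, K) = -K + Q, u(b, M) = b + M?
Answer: -243/4 ≈ -60.750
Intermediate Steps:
u(b, M) = M + b
x(y) = -4*y (x(y) = (-2 + 0)*(y + y) = -4*y)
I(Q, K) = Q - K
C(X) = 1/4 (C(X) = 1/((4 - X) + X) = 1/4)
S(R) = 11 + R
S(C(6)) - x(-18) = (11 + 1/4) - (-4)*(-18) = 45/4 - 1*72 = 45/4 - 72 = -243/4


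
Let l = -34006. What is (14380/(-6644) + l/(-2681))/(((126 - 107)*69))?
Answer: 2230751/278003231 ≈ 0.0080242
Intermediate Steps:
(14380/(-6644) + l/(-2681))/(((126 - 107)*69)) = (14380/(-6644) - 34006/(-2681))/(((126 - 107)*69)) = (14380*(-1/6644) - 34006*(-1/2681))/((19*69)) = (-3595/1661 + 4858/383)/1311 = (6692253/636163)*(1/1311) = 2230751/278003231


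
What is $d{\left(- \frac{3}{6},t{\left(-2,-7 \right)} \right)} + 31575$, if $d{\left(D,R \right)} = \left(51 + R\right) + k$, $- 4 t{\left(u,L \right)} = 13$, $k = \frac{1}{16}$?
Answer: $\frac{505965}{16} \approx 31623.0$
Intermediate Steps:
$k = \frac{1}{16} \approx 0.0625$
$t{\left(u,L \right)} = - \frac{13}{4}$ ($t{\left(u,L \right)} = \left(- \frac{1}{4}\right) 13 = - \frac{13}{4}$)
$d{\left(D,R \right)} = \frac{817}{16} + R$ ($d{\left(D,R \right)} = \left(51 + R\right) + \frac{1}{16} = \frac{817}{16} + R$)
$d{\left(- \frac{3}{6},t{\left(-2,-7 \right)} \right)} + 31575 = \left(\frac{817}{16} - \frac{13}{4}\right) + 31575 = \frac{765}{16} + 31575 = \frac{505965}{16}$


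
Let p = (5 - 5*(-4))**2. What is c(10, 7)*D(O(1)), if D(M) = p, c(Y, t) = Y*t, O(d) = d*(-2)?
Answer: 43750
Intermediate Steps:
O(d) = -2*d
p = 625 (p = (5 + 20)**2 = 25**2 = 625)
D(M) = 625
c(10, 7)*D(O(1)) = (10*7)*625 = 70*625 = 43750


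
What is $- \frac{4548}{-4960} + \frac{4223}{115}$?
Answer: $\frac{214691}{5704} \approx 37.639$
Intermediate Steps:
$- \frac{4548}{-4960} + \frac{4223}{115} = \left(-4548\right) \left(- \frac{1}{4960}\right) + 4223 \cdot \frac{1}{115} = \frac{1137}{1240} + \frac{4223}{115} = \frac{214691}{5704}$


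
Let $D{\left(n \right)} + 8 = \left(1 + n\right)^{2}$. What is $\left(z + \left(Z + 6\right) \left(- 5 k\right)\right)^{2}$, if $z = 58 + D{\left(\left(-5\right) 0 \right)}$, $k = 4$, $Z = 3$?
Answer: $16641$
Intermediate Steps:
$D{\left(n \right)} = -8 + \left(1 + n\right)^{2}$
$z = 51$ ($z = 58 - \left(8 - \left(1 - 0\right)^{2}\right) = 58 - \left(8 - \left(1 + 0\right)^{2}\right) = 58 - \left(8 - 1^{2}\right) = 58 + \left(-8 + 1\right) = 58 - 7 = 51$)
$\left(z + \left(Z + 6\right) \left(- 5 k\right)\right)^{2} = \left(51 + \left(3 + 6\right) \left(\left(-5\right) 4\right)\right)^{2} = \left(51 + 9 \left(-20\right)\right)^{2} = \left(51 - 180\right)^{2} = \left(-129\right)^{2} = 16641$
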